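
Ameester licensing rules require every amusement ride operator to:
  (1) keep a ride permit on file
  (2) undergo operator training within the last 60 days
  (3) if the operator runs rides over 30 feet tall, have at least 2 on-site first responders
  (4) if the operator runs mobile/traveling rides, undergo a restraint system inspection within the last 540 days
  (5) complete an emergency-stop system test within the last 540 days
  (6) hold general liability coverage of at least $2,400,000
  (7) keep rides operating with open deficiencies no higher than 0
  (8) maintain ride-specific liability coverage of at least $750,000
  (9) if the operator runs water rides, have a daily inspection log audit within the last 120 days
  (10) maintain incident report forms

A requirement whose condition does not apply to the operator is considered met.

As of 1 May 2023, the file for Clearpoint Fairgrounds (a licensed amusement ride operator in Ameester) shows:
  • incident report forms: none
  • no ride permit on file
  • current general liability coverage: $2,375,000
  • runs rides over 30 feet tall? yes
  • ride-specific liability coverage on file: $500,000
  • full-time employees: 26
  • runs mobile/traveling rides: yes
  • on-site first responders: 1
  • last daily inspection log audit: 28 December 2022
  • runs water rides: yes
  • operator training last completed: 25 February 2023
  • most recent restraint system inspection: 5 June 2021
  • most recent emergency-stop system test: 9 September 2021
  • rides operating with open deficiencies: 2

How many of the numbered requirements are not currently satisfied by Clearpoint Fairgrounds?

10

1. ride permit absent → not met
2. operator training 65 days ago vs limit 60 → not met
3. condition 'runs rides over 30 feet tall' holds; on-site first responders 1 < 2 → not met
4. condition 'runs mobile/traveling rides' holds; restraint system inspection 695 days ago vs limit 540 → not met
5. emergency-stop system test 599 days ago vs limit 540 → not met
6. general liability coverage $2,375,000 < $2,400,000 → not met
7. rides operating with open deficiencies 2 > 0 → not met
8. ride-specific liability coverage $500,000 < $750,000 → not met
9. condition 'runs water rides' holds; daily inspection log audit 124 days ago vs limit 120 → not met
10. incident report forms absent → not met
Not met: 10 of 10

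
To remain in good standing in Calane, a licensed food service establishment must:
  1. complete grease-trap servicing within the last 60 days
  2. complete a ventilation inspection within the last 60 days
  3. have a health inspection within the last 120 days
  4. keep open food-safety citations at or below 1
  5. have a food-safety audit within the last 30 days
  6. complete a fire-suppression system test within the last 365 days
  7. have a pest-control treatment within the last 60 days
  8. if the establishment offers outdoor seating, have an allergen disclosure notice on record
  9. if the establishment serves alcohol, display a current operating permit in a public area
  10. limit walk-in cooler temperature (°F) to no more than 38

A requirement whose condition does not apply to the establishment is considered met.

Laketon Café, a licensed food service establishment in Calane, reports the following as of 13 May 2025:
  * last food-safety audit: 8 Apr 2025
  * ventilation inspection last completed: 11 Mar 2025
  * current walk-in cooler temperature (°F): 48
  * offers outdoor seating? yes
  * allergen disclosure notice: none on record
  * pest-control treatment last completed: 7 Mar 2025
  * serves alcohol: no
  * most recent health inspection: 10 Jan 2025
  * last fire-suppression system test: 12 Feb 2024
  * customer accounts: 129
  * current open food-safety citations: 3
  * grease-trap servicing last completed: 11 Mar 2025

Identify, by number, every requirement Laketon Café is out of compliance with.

1. grease-trap servicing 63 days ago vs limit 60 → not met
2. ventilation inspection 63 days ago vs limit 60 → not met
3. health inspection 123 days ago vs limit 120 → not met
4. open food-safety citations 3 > 1 → not met
5. food-safety audit 35 days ago vs limit 30 → not met
6. fire-suppression system test 456 days ago vs limit 365 → not met
7. pest-control treatment 67 days ago vs limit 60 → not met
8. condition 'offers outdoor seating' holds; allergen disclosure notice absent → not met
9. condition 'serves alcohol' does not hold → requirement n/a → met
10. walk-in cooler temperature (°F) 48 > 38 → not met
Not met: 1, 2, 3, 4, 5, 6, 7, 8, 10

1, 2, 3, 4, 5, 6, 7, 8, 10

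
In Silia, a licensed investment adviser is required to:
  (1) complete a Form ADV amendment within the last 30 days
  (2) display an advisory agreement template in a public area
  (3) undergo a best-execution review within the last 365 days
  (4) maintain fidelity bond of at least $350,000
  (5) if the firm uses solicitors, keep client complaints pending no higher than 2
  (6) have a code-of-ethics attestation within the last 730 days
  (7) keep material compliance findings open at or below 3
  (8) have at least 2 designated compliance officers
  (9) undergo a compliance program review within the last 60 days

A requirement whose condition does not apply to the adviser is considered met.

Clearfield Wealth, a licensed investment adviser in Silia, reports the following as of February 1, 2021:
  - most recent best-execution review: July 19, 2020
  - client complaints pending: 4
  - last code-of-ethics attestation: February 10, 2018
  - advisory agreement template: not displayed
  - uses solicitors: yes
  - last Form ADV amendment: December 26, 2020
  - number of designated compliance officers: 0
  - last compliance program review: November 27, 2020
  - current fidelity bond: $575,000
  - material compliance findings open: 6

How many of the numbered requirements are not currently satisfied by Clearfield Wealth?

7

1. Form ADV amendment 37 days ago vs limit 30 → not met
2. advisory agreement template absent → not met
3. best-execution review 197 days ago vs limit 365 → met
4. fidelity bond $575,000 ≥ $350,000 → met
5. condition 'uses solicitors' holds; client complaints pending 4 > 2 → not met
6. code-of-ethics attestation 1087 days ago vs limit 730 → not met
7. material compliance findings open 6 > 3 → not met
8. designated compliance officers 0 < 2 → not met
9. compliance program review 66 days ago vs limit 60 → not met
Not met: 7 of 9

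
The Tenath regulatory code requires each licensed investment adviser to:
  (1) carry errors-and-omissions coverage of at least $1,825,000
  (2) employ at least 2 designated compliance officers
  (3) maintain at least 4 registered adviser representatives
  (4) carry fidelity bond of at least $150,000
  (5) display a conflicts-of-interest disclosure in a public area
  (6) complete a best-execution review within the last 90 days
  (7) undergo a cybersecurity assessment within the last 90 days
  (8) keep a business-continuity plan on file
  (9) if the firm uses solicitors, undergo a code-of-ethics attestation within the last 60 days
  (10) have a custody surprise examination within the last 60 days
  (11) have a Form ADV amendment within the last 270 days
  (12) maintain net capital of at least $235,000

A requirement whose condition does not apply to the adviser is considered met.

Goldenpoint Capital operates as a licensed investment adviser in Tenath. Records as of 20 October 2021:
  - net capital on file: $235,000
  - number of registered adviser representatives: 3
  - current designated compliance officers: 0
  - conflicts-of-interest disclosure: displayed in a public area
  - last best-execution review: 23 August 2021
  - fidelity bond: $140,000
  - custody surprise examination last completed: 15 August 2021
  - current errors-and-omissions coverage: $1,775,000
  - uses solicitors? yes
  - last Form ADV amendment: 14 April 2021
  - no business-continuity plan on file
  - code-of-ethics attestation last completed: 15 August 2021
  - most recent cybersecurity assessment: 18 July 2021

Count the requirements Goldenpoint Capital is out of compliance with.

1. errors-and-omissions coverage $1,775,000 < $1,825,000 → not met
2. designated compliance officers 0 < 2 → not met
3. registered adviser representatives 3 < 4 → not met
4. fidelity bond $140,000 < $150,000 → not met
5. conflicts-of-interest disclosure present → met
6. best-execution review 58 days ago vs limit 90 → met
7. cybersecurity assessment 94 days ago vs limit 90 → not met
8. business-continuity plan absent → not met
9. condition 'uses solicitors' holds; code-of-ethics attestation 66 days ago vs limit 60 → not met
10. custody surprise examination 66 days ago vs limit 60 → not met
11. Form ADV amendment 189 days ago vs limit 270 → met
12. net capital $235,000 ≥ $235,000 → met
Not met: 8 of 12

8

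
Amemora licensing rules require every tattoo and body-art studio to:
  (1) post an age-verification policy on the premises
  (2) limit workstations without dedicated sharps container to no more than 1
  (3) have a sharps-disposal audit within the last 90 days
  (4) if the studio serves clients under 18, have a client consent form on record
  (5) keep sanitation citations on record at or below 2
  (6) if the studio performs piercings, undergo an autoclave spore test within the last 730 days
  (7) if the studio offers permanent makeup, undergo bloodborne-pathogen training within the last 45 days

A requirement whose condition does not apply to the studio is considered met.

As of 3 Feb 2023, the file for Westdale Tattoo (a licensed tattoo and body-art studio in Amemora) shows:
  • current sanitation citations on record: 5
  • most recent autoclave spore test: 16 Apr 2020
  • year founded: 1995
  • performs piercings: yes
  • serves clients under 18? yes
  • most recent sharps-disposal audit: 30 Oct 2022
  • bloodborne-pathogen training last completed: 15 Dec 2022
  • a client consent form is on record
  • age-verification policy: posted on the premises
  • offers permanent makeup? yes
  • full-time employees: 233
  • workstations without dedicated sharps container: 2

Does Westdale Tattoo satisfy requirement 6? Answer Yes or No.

6. condition 'performs piercings' holds; autoclave spore test 1023 days ago vs limit 730 → not met

No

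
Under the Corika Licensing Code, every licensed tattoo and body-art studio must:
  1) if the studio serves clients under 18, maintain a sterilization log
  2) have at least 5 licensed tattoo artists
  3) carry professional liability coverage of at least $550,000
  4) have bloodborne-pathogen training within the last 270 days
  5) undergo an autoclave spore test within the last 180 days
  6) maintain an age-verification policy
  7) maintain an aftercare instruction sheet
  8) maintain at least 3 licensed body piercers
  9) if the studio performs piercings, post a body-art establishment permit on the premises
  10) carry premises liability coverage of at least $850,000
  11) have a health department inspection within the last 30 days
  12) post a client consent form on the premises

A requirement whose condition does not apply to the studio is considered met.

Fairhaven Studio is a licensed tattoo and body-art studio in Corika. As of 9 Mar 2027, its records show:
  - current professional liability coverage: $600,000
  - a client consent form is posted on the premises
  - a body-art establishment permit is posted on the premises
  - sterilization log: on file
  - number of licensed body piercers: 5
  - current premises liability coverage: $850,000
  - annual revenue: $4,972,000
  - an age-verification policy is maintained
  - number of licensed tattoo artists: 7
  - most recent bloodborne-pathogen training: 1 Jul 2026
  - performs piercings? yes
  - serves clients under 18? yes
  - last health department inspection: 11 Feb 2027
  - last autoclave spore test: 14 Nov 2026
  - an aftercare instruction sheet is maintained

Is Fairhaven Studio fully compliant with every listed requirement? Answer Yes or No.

1. condition 'serves clients under 18' holds; sterilization log present → met
2. licensed tattoo artists 7 ≥ 5 → met
3. professional liability coverage $600,000 ≥ $550,000 → met
4. bloodborne-pathogen training 251 days ago vs limit 270 → met
5. autoclave spore test 115 days ago vs limit 180 → met
6. age-verification policy present → met
7. aftercare instruction sheet present → met
8. licensed body piercers 5 ≥ 3 → met
9. condition 'performs piercings' holds; body-art establishment permit present → met
10. premises liability coverage $850,000 ≥ $850,000 → met
11. health department inspection 26 days ago vs limit 30 → met
12. client consent form present → met
All met.

Yes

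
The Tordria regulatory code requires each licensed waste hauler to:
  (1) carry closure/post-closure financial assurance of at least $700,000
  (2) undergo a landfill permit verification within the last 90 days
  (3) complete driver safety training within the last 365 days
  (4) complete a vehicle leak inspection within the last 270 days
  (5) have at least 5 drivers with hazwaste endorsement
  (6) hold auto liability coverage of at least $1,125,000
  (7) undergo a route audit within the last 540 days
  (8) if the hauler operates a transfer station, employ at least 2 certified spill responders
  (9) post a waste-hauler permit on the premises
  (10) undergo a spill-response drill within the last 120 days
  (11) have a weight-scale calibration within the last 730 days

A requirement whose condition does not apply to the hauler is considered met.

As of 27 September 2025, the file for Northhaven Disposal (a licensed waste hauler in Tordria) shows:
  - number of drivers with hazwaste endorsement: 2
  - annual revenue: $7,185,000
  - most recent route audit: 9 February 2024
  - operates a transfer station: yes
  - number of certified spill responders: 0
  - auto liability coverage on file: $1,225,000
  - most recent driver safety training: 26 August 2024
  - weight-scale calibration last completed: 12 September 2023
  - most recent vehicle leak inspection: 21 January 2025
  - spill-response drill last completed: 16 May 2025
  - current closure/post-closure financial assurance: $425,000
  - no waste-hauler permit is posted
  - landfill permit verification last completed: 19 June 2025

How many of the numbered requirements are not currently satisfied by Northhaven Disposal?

1. closure/post-closure financial assurance $425,000 < $700,000 → not met
2. landfill permit verification 100 days ago vs limit 90 → not met
3. driver safety training 397 days ago vs limit 365 → not met
4. vehicle leak inspection 249 days ago vs limit 270 → met
5. drivers with hazwaste endorsement 2 < 5 → not met
6. auto liability coverage $1,225,000 ≥ $1,125,000 → met
7. route audit 596 days ago vs limit 540 → not met
8. condition 'operates a transfer station' holds; certified spill responders 0 < 2 → not met
9. waste-hauler permit absent → not met
10. spill-response drill 134 days ago vs limit 120 → not met
11. weight-scale calibration 746 days ago vs limit 730 → not met
Not met: 9 of 11

9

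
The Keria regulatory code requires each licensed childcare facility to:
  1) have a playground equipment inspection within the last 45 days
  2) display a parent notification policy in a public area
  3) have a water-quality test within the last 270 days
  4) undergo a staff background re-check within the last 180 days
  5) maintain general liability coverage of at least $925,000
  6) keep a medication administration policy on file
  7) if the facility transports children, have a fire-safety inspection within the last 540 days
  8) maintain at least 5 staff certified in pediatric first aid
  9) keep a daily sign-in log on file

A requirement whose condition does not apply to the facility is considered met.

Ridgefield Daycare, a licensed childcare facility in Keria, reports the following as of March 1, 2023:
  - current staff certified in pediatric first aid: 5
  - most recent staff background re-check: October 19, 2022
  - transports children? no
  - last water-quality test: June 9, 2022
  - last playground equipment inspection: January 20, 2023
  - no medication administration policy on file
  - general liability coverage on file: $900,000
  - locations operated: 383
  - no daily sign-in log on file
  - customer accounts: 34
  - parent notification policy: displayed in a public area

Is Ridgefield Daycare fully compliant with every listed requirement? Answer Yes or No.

No

1. playground equipment inspection 40 days ago vs limit 45 → met
2. parent notification policy present → met
3. water-quality test 265 days ago vs limit 270 → met
4. staff background re-check 133 days ago vs limit 180 → met
5. general liability coverage $900,000 < $925,000 → not met
6. medication administration policy absent → not met
7. condition 'transports children' does not hold → requirement n/a → met
8. staff certified in pediatric first aid 5 ≥ 5 → met
9. daily sign-in log absent → not met
Not met: 5, 6, 9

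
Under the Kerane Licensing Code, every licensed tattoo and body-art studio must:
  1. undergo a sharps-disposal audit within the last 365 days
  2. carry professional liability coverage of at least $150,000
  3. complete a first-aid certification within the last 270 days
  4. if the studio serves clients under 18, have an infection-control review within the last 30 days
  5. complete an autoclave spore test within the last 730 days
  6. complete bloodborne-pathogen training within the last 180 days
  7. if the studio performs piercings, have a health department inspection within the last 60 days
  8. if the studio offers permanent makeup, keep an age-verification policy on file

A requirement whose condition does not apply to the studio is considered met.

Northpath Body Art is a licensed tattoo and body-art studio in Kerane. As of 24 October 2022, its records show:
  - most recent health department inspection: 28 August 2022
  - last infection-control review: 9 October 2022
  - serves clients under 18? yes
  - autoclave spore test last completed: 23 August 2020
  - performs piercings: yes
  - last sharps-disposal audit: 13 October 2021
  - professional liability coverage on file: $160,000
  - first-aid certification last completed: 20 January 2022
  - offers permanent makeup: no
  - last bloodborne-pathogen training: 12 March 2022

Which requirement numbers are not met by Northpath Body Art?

1, 3, 5, 6

1. sharps-disposal audit 376 days ago vs limit 365 → not met
2. professional liability coverage $160,000 ≥ $150,000 → met
3. first-aid certification 277 days ago vs limit 270 → not met
4. condition 'serves clients under 18' holds; infection-control review 15 days ago vs limit 30 → met
5. autoclave spore test 792 days ago vs limit 730 → not met
6. bloodborne-pathogen training 226 days ago vs limit 180 → not met
7. condition 'performs piercings' holds; health department inspection 57 days ago vs limit 60 → met
8. condition 'offers permanent makeup' does not hold → requirement n/a → met
Not met: 1, 3, 5, 6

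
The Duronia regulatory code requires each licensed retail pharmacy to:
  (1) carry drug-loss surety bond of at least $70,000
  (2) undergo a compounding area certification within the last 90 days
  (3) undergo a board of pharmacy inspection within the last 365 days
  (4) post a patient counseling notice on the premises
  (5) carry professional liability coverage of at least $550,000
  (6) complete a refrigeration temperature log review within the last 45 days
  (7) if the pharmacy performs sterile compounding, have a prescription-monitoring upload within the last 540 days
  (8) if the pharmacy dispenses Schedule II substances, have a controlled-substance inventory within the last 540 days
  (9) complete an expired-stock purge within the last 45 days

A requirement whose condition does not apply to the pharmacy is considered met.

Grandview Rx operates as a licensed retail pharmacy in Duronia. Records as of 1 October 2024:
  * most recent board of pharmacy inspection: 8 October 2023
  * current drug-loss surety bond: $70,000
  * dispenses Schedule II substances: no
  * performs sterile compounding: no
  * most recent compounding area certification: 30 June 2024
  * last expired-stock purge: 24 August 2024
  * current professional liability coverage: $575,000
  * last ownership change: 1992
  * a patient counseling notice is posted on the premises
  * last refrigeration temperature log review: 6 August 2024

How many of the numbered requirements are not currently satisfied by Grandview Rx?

1. drug-loss surety bond $70,000 ≥ $70,000 → met
2. compounding area certification 93 days ago vs limit 90 → not met
3. board of pharmacy inspection 359 days ago vs limit 365 → met
4. patient counseling notice present → met
5. professional liability coverage $575,000 ≥ $550,000 → met
6. refrigeration temperature log review 56 days ago vs limit 45 → not met
7. condition 'performs sterile compounding' does not hold → requirement n/a → met
8. condition 'dispenses Schedule II substances' does not hold → requirement n/a → met
9. expired-stock purge 38 days ago vs limit 45 → met
Not met: 2 of 9

2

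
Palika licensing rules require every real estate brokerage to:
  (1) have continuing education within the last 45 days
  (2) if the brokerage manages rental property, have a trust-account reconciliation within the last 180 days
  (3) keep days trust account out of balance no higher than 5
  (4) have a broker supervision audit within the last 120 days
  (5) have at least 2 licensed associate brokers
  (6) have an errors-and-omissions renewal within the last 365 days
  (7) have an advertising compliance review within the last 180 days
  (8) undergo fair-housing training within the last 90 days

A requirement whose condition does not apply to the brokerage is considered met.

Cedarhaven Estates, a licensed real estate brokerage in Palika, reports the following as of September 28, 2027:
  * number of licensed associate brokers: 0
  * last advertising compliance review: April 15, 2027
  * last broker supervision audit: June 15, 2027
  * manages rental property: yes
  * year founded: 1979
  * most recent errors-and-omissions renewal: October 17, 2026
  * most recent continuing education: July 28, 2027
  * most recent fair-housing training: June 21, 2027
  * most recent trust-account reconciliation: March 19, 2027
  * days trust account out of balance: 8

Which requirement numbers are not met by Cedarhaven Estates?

1. continuing education 62 days ago vs limit 45 → not met
2. condition 'manages rental property' holds; trust-account reconciliation 193 days ago vs limit 180 → not met
3. days trust account out of balance 8 > 5 → not met
4. broker supervision audit 105 days ago vs limit 120 → met
5. licensed associate brokers 0 < 2 → not met
6. errors-and-omissions renewal 346 days ago vs limit 365 → met
7. advertising compliance review 166 days ago vs limit 180 → met
8. fair-housing training 99 days ago vs limit 90 → not met
Not met: 1, 2, 3, 5, 8

1, 2, 3, 5, 8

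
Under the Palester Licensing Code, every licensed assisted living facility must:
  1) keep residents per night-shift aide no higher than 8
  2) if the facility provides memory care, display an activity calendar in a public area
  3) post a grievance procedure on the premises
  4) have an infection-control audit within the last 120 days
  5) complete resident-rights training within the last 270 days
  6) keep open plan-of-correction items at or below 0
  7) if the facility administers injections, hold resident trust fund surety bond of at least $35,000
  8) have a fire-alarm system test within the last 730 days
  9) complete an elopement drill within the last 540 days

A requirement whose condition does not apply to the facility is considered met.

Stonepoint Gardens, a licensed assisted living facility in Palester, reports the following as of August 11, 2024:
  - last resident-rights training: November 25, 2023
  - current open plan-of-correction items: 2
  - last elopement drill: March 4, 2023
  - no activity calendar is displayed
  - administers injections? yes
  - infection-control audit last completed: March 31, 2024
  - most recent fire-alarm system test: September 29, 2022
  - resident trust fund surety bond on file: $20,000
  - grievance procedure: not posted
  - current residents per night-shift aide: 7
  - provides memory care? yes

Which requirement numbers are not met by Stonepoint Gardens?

1. residents per night-shift aide 7 ≤ 8 → met
2. condition 'provides memory care' holds; activity calendar absent → not met
3. grievance procedure absent → not met
4. infection-control audit 133 days ago vs limit 120 → not met
5. resident-rights training 260 days ago vs limit 270 → met
6. open plan-of-correction items 2 > 0 → not met
7. condition 'administers injections' holds; resident trust fund surety bond $20,000 < $35,000 → not met
8. fire-alarm system test 682 days ago vs limit 730 → met
9. elopement drill 526 days ago vs limit 540 → met
Not met: 2, 3, 4, 6, 7

2, 3, 4, 6, 7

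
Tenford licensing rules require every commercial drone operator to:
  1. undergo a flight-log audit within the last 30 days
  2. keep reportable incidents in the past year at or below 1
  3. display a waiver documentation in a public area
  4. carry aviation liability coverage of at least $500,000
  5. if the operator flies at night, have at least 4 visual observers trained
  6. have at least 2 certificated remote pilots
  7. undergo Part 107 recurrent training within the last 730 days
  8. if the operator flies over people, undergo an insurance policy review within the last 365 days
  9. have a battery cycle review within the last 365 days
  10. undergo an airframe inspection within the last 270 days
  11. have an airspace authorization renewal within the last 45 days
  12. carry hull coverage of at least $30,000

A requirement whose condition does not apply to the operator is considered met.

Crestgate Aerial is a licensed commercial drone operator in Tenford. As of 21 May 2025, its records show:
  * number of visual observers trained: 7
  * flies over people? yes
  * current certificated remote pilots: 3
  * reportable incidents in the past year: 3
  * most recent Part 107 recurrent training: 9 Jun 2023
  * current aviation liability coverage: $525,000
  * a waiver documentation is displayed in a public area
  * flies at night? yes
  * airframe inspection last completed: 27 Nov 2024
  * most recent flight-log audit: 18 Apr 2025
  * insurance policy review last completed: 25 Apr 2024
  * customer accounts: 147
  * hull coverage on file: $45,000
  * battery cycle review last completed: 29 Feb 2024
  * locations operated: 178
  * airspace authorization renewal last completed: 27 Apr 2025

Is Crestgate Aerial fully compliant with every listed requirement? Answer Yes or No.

No

1. flight-log audit 33 days ago vs limit 30 → not met
2. reportable incidents in the past year 3 > 1 → not met
3. waiver documentation present → met
4. aviation liability coverage $525,000 ≥ $500,000 → met
5. condition 'flies at night' holds; visual observers trained 7 ≥ 4 → met
6. certificated remote pilots 3 ≥ 2 → met
7. Part 107 recurrent training 712 days ago vs limit 730 → met
8. condition 'flies over people' holds; insurance policy review 391 days ago vs limit 365 → not met
9. battery cycle review 447 days ago vs limit 365 → not met
10. airframe inspection 175 days ago vs limit 270 → met
11. airspace authorization renewal 24 days ago vs limit 45 → met
12. hull coverage $45,000 ≥ $30,000 → met
Not met: 1, 2, 8, 9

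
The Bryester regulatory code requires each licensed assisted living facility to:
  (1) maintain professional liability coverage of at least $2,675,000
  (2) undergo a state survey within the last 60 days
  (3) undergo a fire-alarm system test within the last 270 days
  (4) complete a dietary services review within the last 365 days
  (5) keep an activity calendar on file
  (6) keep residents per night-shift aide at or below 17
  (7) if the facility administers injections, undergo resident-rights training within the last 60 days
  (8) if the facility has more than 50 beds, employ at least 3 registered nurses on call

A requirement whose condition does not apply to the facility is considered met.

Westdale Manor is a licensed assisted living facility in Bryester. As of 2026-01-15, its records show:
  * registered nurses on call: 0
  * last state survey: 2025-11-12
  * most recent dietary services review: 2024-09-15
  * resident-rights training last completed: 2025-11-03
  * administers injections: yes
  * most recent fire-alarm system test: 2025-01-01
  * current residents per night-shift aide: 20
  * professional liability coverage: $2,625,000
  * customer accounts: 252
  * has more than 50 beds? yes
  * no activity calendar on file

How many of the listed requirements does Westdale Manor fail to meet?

1. professional liability coverage $2,625,000 < $2,675,000 → not met
2. state survey 64 days ago vs limit 60 → not met
3. fire-alarm system test 379 days ago vs limit 270 → not met
4. dietary services review 487 days ago vs limit 365 → not met
5. activity calendar absent → not met
6. residents per night-shift aide 20 > 17 → not met
7. condition 'administers injections' holds; resident-rights training 73 days ago vs limit 60 → not met
8. condition 'has more than 50 beds' holds; registered nurses on call 0 < 3 → not met
Not met: 8 of 8

8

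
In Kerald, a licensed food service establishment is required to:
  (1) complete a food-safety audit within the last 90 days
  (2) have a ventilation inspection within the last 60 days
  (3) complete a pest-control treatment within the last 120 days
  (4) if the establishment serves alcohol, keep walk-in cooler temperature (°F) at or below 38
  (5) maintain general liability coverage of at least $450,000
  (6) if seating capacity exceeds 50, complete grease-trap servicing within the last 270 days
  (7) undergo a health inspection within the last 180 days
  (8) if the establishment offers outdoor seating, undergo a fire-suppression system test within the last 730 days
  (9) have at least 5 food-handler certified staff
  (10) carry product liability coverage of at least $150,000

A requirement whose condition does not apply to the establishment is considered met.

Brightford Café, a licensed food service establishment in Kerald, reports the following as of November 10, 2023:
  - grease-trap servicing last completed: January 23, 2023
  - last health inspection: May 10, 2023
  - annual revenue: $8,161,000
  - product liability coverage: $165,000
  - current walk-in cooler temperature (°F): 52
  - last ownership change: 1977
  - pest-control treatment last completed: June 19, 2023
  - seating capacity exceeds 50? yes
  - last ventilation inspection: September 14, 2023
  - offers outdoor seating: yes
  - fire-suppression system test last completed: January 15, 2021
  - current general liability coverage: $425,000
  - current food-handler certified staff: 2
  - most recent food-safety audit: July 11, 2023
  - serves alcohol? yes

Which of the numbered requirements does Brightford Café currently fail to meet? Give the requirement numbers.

1, 3, 4, 5, 6, 7, 8, 9

1. food-safety audit 122 days ago vs limit 90 → not met
2. ventilation inspection 57 days ago vs limit 60 → met
3. pest-control treatment 144 days ago vs limit 120 → not met
4. condition 'serves alcohol' holds; walk-in cooler temperature (°F) 52 > 38 → not met
5. general liability coverage $425,000 < $450,000 → not met
6. condition 'seating capacity exceeds 50' holds; grease-trap servicing 291 days ago vs limit 270 → not met
7. health inspection 184 days ago vs limit 180 → not met
8. condition 'offers outdoor seating' holds; fire-suppression system test 1029 days ago vs limit 730 → not met
9. food-handler certified staff 2 < 5 → not met
10. product liability coverage $165,000 ≥ $150,000 → met
Not met: 1, 3, 4, 5, 6, 7, 8, 9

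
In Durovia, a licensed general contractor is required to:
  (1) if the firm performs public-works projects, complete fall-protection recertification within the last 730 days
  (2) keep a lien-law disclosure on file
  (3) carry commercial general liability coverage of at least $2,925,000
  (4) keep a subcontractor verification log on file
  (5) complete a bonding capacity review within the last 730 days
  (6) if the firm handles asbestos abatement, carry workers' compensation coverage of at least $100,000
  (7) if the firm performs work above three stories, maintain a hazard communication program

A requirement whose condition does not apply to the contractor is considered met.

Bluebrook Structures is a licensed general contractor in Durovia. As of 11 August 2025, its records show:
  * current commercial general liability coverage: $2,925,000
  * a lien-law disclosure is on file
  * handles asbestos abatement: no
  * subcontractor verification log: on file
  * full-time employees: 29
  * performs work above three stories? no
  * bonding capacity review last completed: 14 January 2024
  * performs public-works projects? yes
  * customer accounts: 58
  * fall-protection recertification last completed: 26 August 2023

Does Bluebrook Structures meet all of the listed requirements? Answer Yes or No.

Yes

1. condition 'performs public-works projects' holds; fall-protection recertification 716 days ago vs limit 730 → met
2. lien-law disclosure present → met
3. commercial general liability coverage $2,925,000 ≥ $2,925,000 → met
4. subcontractor verification log present → met
5. bonding capacity review 575 days ago vs limit 730 → met
6. condition 'handles asbestos abatement' does not hold → requirement n/a → met
7. condition 'performs work above three stories' does not hold → requirement n/a → met
All met.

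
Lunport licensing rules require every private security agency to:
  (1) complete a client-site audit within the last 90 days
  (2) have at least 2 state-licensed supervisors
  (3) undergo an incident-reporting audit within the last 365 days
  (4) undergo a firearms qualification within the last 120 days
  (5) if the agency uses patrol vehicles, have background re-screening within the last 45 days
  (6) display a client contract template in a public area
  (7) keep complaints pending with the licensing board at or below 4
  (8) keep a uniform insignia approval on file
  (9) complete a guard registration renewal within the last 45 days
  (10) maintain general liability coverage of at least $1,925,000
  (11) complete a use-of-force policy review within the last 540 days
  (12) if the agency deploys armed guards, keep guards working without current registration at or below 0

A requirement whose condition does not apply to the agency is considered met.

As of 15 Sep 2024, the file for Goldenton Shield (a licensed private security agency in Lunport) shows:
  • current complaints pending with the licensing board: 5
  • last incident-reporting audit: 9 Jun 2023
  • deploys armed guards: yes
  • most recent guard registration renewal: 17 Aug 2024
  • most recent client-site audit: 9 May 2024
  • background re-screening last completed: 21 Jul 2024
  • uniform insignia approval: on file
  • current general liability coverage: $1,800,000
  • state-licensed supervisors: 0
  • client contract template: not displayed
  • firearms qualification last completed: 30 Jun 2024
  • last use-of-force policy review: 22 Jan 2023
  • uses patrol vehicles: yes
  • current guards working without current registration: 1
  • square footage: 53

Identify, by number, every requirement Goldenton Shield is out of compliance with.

1, 2, 3, 5, 6, 7, 10, 11, 12

1. client-site audit 129 days ago vs limit 90 → not met
2. state-licensed supervisors 0 < 2 → not met
3. incident-reporting audit 464 days ago vs limit 365 → not met
4. firearms qualification 77 days ago vs limit 120 → met
5. condition 'uses patrol vehicles' holds; background re-screening 56 days ago vs limit 45 → not met
6. client contract template absent → not met
7. complaints pending with the licensing board 5 > 4 → not met
8. uniform insignia approval present → met
9. guard registration renewal 29 days ago vs limit 45 → met
10. general liability coverage $1,800,000 < $1,925,000 → not met
11. use-of-force policy review 602 days ago vs limit 540 → not met
12. condition 'deploys armed guards' holds; guards working without current registration 1 > 0 → not met
Not met: 1, 2, 3, 5, 6, 7, 10, 11, 12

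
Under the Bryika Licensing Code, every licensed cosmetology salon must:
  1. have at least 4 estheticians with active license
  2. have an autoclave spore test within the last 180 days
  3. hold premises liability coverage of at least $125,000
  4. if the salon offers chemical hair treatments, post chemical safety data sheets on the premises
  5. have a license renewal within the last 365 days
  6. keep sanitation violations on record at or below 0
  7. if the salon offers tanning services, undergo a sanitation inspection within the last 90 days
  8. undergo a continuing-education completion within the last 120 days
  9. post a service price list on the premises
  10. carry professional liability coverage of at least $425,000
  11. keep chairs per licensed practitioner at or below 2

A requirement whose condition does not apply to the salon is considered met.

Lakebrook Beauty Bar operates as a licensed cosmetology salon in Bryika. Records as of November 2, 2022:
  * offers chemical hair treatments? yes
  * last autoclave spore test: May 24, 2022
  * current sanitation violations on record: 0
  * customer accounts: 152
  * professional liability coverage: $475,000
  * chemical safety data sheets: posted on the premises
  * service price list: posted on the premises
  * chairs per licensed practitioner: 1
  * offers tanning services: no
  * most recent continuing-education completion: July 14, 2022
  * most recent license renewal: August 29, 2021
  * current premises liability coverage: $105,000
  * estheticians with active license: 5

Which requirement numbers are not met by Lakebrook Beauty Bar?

3, 5

1. estheticians with active license 5 ≥ 4 → met
2. autoclave spore test 162 days ago vs limit 180 → met
3. premises liability coverage $105,000 < $125,000 → not met
4. condition 'offers chemical hair treatments' holds; chemical safety data sheets present → met
5. license renewal 430 days ago vs limit 365 → not met
6. sanitation violations on record 0 ≤ 0 → met
7. condition 'offers tanning services' does not hold → requirement n/a → met
8. continuing-education completion 111 days ago vs limit 120 → met
9. service price list present → met
10. professional liability coverage $475,000 ≥ $425,000 → met
11. chairs per licensed practitioner 1 ≤ 2 → met
Not met: 3, 5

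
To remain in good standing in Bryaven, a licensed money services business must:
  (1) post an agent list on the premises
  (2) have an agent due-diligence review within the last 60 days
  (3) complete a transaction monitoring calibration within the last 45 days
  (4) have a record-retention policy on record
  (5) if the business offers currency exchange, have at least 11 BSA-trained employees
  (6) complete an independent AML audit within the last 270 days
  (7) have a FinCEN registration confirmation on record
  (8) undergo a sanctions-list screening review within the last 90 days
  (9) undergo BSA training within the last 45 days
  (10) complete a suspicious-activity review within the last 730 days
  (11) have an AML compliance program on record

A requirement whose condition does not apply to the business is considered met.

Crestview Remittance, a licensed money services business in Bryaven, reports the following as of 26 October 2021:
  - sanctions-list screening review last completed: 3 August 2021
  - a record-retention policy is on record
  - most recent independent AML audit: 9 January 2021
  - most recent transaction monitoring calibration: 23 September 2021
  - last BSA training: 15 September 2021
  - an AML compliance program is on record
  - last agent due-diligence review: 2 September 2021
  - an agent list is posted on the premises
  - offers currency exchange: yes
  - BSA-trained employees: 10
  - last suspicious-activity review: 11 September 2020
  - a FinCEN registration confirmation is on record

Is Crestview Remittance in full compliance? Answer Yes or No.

1. agent list present → met
2. agent due-diligence review 54 days ago vs limit 60 → met
3. transaction monitoring calibration 33 days ago vs limit 45 → met
4. record-retention policy present → met
5. condition 'offers currency exchange' holds; BSA-trained employees 10 < 11 → not met
6. independent AML audit 290 days ago vs limit 270 → not met
7. FinCEN registration confirmation present → met
8. sanctions-list screening review 84 days ago vs limit 90 → met
9. BSA training 41 days ago vs limit 45 → met
10. suspicious-activity review 410 days ago vs limit 730 → met
11. AML compliance program present → met
Not met: 5, 6

No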